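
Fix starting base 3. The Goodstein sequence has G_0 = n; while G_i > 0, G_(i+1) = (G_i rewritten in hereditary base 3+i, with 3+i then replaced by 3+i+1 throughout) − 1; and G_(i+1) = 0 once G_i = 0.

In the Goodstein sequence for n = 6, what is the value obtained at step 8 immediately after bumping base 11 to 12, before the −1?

G_0=6  [base 3] 2·3  →[3↦4]→  2·4 = 8  −1 ⇒ G_1=7
G_1=7  [base 4] 4 + 3  →[4↦5]→  5 + 3 = 8  −1 ⇒ G_2=7
G_2=7  [base 5] 5 + 2  →[5↦6]→  6 + 2 = 8  −1 ⇒ G_3=7
G_3=7  [base 6] 6 + 1  →[6↦7]→  7 + 1 = 8  −1 ⇒ G_4=7
G_4=7  [base 7] 7  →[7↦8]→  8 = 8  −1 ⇒ G_5=7
G_5=7  [base 8] 7  →[8↦9]→  7 = 7  −1 ⇒ G_6=6
G_6=6  [base 9] 6  →[9↦10]→  6 = 6  −1 ⇒ G_7=5
G_7=5  [base 10] 5  →[10↦11]→  5 = 5  −1 ⇒ G_8=4

4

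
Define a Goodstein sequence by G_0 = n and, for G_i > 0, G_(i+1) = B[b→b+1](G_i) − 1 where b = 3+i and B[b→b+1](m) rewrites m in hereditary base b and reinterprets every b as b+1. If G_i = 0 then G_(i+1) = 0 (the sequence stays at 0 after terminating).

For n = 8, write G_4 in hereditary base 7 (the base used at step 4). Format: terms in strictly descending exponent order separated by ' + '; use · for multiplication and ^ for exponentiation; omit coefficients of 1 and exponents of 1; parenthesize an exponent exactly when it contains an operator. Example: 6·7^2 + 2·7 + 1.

(0) 8|_3 = 2·3 + 2 ↦ 2·4 + 2|_4 = 10 ⇒ 9
(1) 9|_4 = 2·4 + 1 ↦ 2·5 + 1|_5 = 11 ⇒ 10
(2) 10|_5 = 2·5 ↦ 2·6|_6 = 12 ⇒ 11
(3) 11|_6 = 6 + 5 ↦ 7 + 5|_7 = 12 ⇒ 11

7 + 4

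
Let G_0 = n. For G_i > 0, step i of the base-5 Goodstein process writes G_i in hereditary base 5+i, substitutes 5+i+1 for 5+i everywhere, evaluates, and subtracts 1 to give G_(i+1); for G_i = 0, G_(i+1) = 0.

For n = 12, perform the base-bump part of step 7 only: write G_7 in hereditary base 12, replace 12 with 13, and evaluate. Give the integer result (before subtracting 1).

(0) 12|_5 = 2·5 + 2 ↦ 2·6 + 2|_6 = 14 ⇒ 13
(1) 13|_6 = 2·6 + 1 ↦ 2·7 + 1|_7 = 15 ⇒ 14
(2) 14|_7 = 2·7 ↦ 2·8|_8 = 16 ⇒ 15
(3) 15|_8 = 8 + 7 ↦ 9 + 7|_9 = 16 ⇒ 15
(4) 15|_9 = 9 + 6 ↦ 10 + 6|_10 = 16 ⇒ 15
(5) 15|_10 = 10 + 5 ↦ 11 + 5|_11 = 16 ⇒ 15
(6) 15|_11 = 11 + 4 ↦ 12 + 4|_12 = 16 ⇒ 15
(7) 15|_12 = 12 + 3 ↦ 13 + 3|_13 = 16 ⇒ 15

16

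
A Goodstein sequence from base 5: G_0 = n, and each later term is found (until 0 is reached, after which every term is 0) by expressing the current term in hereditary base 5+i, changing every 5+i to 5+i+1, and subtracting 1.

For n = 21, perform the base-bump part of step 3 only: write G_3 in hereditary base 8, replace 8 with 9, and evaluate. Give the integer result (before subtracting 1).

32

step 0: 21 = 4·5 + 1; sub 6 for 5: 4·6 + 1; = 25; G_1 = 25−1 = 24
step 1: 24 = 4·6; sub 7 for 6: 4·7; = 28; G_2 = 28−1 = 27
step 2: 27 = 3·7 + 6; sub 8 for 7: 3·8 + 6; = 30; G_3 = 30−1 = 29
step 3: 29 = 3·8 + 5; sub 9 for 8: 3·9 + 5; = 32; G_4 = 32−1 = 31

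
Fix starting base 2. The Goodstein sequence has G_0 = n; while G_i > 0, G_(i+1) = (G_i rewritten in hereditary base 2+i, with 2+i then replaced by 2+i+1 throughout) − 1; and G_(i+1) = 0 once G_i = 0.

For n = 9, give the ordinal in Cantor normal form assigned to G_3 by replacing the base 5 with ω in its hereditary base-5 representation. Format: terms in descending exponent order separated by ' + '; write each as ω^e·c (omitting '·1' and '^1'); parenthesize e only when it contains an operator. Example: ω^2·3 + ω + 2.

ω^ω·3 + ω^3·3 + ω^2·3 + ω·3 + 2

G_0=9  [base 2] 2^(2 + 1) + 1  →[2↦3]→  3^(3 + 1) + 1 = 82  −1 ⇒ G_1=81
G_1=81  [base 3] 3^(3 + 1)  →[3↦4]→  4^(4 + 1) = 1024  −1 ⇒ G_2=1023
G_2=1023  [base 4] 3·4^4 + 3·4^3 + 3·4^2 + 3·4 + 3  →[4↦5]→  3·5^5 + 3·5^3 + 3·5^2 + 3·5 + 3 = 9843  −1 ⇒ G_3=9842
G_3=9842  [base 5] 3·5^5 + 3·5^3 + 3·5^2 + 3·5 + 2  →[5↦6]→  3·6^6 + 3·6^3 + 3·6^2 + 3·6 + 2 = 140744  −1 ⇒ G_4=140743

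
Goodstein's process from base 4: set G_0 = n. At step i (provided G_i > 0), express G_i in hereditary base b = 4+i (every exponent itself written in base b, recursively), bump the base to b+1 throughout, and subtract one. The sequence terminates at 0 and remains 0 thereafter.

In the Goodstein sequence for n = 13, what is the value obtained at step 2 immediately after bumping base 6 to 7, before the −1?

G_0 = 13. HB_4(13) = 3·4 + 1. Bump = 16. G_1 = 15.
G_1 = 15. HB_5(15) = 3·5. Bump = 18. G_2 = 17.
G_2 = 17. HB_6(17) = 2·6 + 5. Bump = 19. G_3 = 18.

19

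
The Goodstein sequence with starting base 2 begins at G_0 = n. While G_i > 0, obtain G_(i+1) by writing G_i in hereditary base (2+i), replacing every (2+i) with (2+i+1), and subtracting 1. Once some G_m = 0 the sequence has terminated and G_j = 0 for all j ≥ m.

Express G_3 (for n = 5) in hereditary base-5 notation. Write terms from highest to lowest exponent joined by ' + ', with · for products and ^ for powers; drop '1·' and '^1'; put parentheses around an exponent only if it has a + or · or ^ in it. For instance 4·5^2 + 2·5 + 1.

3·5^3 + 3·5^2 + 3·5 + 2

G_0=5  [base 2] 2^2 + 1  →[2↦3]→  3^3 + 1 = 28  −1 ⇒ G_1=27
G_1=27  [base 3] 3^3  →[3↦4]→  4^4 = 256  −1 ⇒ G_2=255
G_2=255  [base 4] 3·4^3 + 3·4^2 + 3·4 + 3  →[4↦5]→  3·5^3 + 3·5^2 + 3·5 + 3 = 468  −1 ⇒ G_3=467
G_3=467  [base 5] 3·5^3 + 3·5^2 + 3·5 + 2  →[5↦6]→  3·6^3 + 3·6^2 + 3·6 + 2 = 776  −1 ⇒ G_4=775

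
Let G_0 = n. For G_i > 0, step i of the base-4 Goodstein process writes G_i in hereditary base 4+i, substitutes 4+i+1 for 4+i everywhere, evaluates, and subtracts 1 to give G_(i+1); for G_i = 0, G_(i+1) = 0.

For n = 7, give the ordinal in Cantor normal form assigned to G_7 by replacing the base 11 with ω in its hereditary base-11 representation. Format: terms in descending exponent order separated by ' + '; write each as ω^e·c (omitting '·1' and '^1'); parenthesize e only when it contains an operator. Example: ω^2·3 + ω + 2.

step 0: 7 = 4 + 3; sub 5 for 4: 5 + 3; = 8; G_1 = 8−1 = 7
step 1: 7 = 5 + 2; sub 6 for 5: 6 + 2; = 8; G_2 = 8−1 = 7
step 2: 7 = 6 + 1; sub 7 for 6: 7 + 1; = 8; G_3 = 8−1 = 7
step 3: 7 = 7; sub 8 for 7: 8; = 8; G_4 = 8−1 = 7
step 4: 7 = 7; sub 9 for 8: 7; = 7; G_5 = 7−1 = 6
step 5: 6 = 6; sub 10 for 9: 6; = 6; G_6 = 6−1 = 5
step 6: 5 = 5; sub 11 for 10: 5; = 5; G_7 = 5−1 = 4
step 7: 4 = 4; sub 12 for 11: 4; = 4; G_8 = 4−1 = 3

4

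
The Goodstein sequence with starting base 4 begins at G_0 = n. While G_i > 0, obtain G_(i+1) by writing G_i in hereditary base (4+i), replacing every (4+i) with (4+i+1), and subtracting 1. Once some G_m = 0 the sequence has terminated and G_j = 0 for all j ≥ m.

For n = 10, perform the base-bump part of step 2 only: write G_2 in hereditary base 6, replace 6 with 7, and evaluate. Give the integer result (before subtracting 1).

14

[0] 10 ≡ 2·4 + 2 (base 4). Lift 5: 12. −1: 11.
[1] 11 ≡ 2·5 + 1 (base 5). Lift 6: 13. −1: 12.
[2] 12 ≡ 2·6 (base 6). Lift 7: 14. −1: 13.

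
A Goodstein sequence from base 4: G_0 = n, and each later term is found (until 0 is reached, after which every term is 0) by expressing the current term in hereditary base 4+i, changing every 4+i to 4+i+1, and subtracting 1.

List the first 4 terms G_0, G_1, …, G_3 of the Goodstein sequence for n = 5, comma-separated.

5, 5, 5, 4

G_0=5  [base 4] 4 + 1  →[4↦5]→  5 + 1 = 6  −1 ⇒ G_1=5
G_1=5  [base 5] 5  →[5↦6]→  6 = 6  −1 ⇒ G_2=5
G_2=5  [base 6] 5  →[6↦7]→  5 = 5  −1 ⇒ G_3=4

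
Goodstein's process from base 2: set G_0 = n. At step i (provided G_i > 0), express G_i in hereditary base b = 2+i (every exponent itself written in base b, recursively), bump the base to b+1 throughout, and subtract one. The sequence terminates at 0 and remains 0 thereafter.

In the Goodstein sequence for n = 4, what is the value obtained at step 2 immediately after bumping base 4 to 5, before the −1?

61

i=0: 4 = 2^2 (b=2); 2→3: 3^3 = 27; 27−1 = 26
i=1: 26 = 2·3^2 + 2·3 + 2 (b=3); 3→4: 2·4^2 + 2·4 + 2 = 42; 42−1 = 41
i=2: 41 = 2·4^2 + 2·4 + 1 (b=4); 4→5: 2·5^2 + 2·5 + 1 = 61; 61−1 = 60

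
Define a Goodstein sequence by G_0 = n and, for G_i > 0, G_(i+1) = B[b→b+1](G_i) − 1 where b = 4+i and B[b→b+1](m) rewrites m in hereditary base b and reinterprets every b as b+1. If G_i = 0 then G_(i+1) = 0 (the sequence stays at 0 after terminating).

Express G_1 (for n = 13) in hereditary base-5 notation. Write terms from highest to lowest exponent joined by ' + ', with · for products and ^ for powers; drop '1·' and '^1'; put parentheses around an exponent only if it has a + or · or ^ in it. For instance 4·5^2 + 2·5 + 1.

3·5

G_0=13  [base 4] 3·4 + 1  →[4↦5]→  3·5 + 1 = 16  −1 ⇒ G_1=15
G_1=15  [base 5] 3·5  →[5↦6]→  3·6 = 18  −1 ⇒ G_2=17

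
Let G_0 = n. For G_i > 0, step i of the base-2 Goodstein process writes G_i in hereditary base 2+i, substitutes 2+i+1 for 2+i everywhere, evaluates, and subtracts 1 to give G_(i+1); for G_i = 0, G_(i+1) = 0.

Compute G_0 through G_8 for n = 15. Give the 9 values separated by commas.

15, 111, 1283, 18752, 326593, 6588344, 150994943, 3524450280, 100077777775

base 2: 15 = 2^(2 + 1) + 2^2 + 2 + 1; at 3: 3^(3 + 1) + 3^3 + 3 + 1 = 112; next = 111
base 3: 111 = 3^(3 + 1) + 3^3 + 3; at 4: 4^(4 + 1) + 4^4 + 4 = 1284; next = 1283
base 4: 1283 = 4^(4 + 1) + 4^4 + 3; at 5: 5^(5 + 1) + 5^5 + 3 = 18753; next = 18752
base 5: 18752 = 5^(5 + 1) + 5^5 + 2; at 6: 6^(6 + 1) + 6^6 + 2 = 326594; next = 326593
base 6: 326593 = 6^(6 + 1) + 6^6 + 1; at 7: 7^(7 + 1) + 7^7 + 1 = 6588345; next = 6588344
base 7: 6588344 = 7^(7 + 1) + 7^7; at 8: 8^(8 + 1) + 8^8 = 150994944; next = 150994943
base 8: 150994943 = 8^(8 + 1) + 7·8^7 + 7·8^6 + 7·8^5 + 7·8^4 + 7·8^3 + 7·8^2 + 7·8 + 7; at 9: 9^(9 + 1) + 7·9^7 + 7·9^6 + 7·9^5 + 7·9^4 + 7·9^3 + 7·9^2 + 7·9 + 7 = 3524450281; next = 3524450280
base 9: 3524450280 = 9^(9 + 1) + 7·9^7 + 7·9^6 + 7·9^5 + 7·9^4 + 7·9^3 + 7·9^2 + 7·9 + 6; at 10: 10^(10 + 1) + 7·10^7 + 7·10^6 + 7·10^5 + 7·10^4 + 7·10^3 + 7·10^2 + 7·10 + 6 = 100077777776; next = 100077777775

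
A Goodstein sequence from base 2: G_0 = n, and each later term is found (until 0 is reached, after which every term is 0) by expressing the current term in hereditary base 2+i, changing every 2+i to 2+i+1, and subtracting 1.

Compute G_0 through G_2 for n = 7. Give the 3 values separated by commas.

step 0: 7 = 2^2 + 2 + 1; sub 3 for 2: 3^3 + 3 + 1; = 31; G_1 = 31−1 = 30
step 1: 30 = 3^3 + 3; sub 4 for 3: 4^4 + 4; = 260; G_2 = 260−1 = 259

7, 30, 259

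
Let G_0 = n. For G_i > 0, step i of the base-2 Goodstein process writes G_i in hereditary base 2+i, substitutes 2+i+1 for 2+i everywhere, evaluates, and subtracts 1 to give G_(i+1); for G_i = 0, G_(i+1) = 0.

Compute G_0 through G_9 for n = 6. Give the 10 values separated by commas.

6, 29, 257, 3125, 46655, 98039, 187243, 332147, 555551, 885775

base 2: 6 = 2^2 + 2; at 3: 3^3 + 3 = 30; next = 29
base 3: 29 = 3^3 + 2; at 4: 4^4 + 2 = 258; next = 257
base 4: 257 = 4^4 + 1; at 5: 5^5 + 1 = 3126; next = 3125
base 5: 3125 = 5^5; at 6: 6^6 = 46656; next = 46655
base 6: 46655 = 5·6^5 + 5·6^4 + 5·6^3 + 5·6^2 + 5·6 + 5; at 7: 5·7^5 + 5·7^4 + 5·7^3 + 5·7^2 + 5·7 + 5 = 98040; next = 98039
base 7: 98039 = 5·7^5 + 5·7^4 + 5·7^3 + 5·7^2 + 5·7 + 4; at 8: 5·8^5 + 5·8^4 + 5·8^3 + 5·8^2 + 5·8 + 4 = 187244; next = 187243
base 8: 187243 = 5·8^5 + 5·8^4 + 5·8^3 + 5·8^2 + 5·8 + 3; at 9: 5·9^5 + 5·9^4 + 5·9^3 + 5·9^2 + 5·9 + 3 = 332148; next = 332147
base 9: 332147 = 5·9^5 + 5·9^4 + 5·9^3 + 5·9^2 + 5·9 + 2; at 10: 5·10^5 + 5·10^4 + 5·10^3 + 5·10^2 + 5·10 + 2 = 555552; next = 555551
base 10: 555551 = 5·10^5 + 5·10^4 + 5·10^3 + 5·10^2 + 5·10 + 1; at 11: 5·11^5 + 5·11^4 + 5·11^3 + 5·11^2 + 5·11 + 1 = 885776; next = 885775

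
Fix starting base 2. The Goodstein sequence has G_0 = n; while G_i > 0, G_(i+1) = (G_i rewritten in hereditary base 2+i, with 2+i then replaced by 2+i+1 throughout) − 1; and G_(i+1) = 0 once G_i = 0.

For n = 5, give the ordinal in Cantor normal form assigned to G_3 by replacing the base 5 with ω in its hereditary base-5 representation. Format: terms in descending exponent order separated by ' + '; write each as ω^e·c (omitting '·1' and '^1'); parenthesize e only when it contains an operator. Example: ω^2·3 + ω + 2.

(0) 5|_2 = 2^2 + 1 ↦ 3^3 + 1|_3 = 28 ⇒ 27
(1) 27|_3 = 3^3 ↦ 4^4|_4 = 256 ⇒ 255
(2) 255|_4 = 3·4^3 + 3·4^2 + 3·4 + 3 ↦ 3·5^3 + 3·5^2 + 3·5 + 3|_5 = 468 ⇒ 467
(3) 467|_5 = 3·5^3 + 3·5^2 + 3·5 + 2 ↦ 3·6^3 + 3·6^2 + 3·6 + 2|_6 = 776 ⇒ 775

ω^3·3 + ω^2·3 + ω·3 + 2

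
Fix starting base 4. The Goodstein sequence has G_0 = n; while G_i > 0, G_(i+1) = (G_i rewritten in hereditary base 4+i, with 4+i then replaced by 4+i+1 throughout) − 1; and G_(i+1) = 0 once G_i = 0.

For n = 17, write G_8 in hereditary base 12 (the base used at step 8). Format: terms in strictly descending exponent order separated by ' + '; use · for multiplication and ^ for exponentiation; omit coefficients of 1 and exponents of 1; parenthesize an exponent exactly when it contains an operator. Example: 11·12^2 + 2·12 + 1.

4·12 + 11

step 0: 17 = 4^2 + 1; sub 5 for 4: 5^2 + 1; = 26; G_1 = 26−1 = 25
step 1: 25 = 5^2; sub 6 for 5: 6^2; = 36; G_2 = 36−1 = 35
step 2: 35 = 5·6 + 5; sub 7 for 6: 5·7 + 5; = 40; G_3 = 40−1 = 39
step 3: 39 = 5·7 + 4; sub 8 for 7: 5·8 + 4; = 44; G_4 = 44−1 = 43
step 4: 43 = 5·8 + 3; sub 9 for 8: 5·9 + 3; = 48; G_5 = 48−1 = 47
step 5: 47 = 5·9 + 2; sub 10 for 9: 5·10 + 2; = 52; G_6 = 52−1 = 51
step 6: 51 = 5·10 + 1; sub 11 for 10: 5·11 + 1; = 56; G_7 = 56−1 = 55
step 7: 55 = 5·11; sub 12 for 11: 5·12; = 60; G_8 = 60−1 = 59
step 8: 59 = 4·12 + 11; sub 13 for 12: 4·13 + 11; = 63; G_9 = 63−1 = 62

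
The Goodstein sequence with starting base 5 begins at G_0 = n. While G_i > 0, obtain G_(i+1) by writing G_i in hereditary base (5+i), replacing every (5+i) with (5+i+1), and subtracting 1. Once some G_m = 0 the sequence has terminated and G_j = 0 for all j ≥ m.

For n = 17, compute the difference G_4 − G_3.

17 —HB5→ 3·5 + 2 —bump→ 3·6 + 2 = 20 —(−1)→ 19
19 —HB6→ 3·6 + 1 —bump→ 3·7 + 1 = 22 —(−1)→ 21
21 —HB7→ 3·7 —bump→ 3·8 = 24 —(−1)→ 23
23 —HB8→ 2·8 + 7 —bump→ 2·9 + 7 = 25 —(−1)→ 24

1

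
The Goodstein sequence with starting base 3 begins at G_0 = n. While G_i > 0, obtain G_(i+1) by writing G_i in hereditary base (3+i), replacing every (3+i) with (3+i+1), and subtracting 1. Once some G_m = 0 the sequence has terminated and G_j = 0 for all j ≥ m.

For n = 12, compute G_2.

27

G_0=12  [base 3] 3^2 + 3  →[3↦4]→  4^2 + 4 = 20  −1 ⇒ G_1=19
G_1=19  [base 4] 4^2 + 3  →[4↦5]→  5^2 + 3 = 28  −1 ⇒ G_2=27
G_2=27  [base 5] 5^2 + 2  →[5↦6]→  6^2 + 2 = 38  −1 ⇒ G_3=37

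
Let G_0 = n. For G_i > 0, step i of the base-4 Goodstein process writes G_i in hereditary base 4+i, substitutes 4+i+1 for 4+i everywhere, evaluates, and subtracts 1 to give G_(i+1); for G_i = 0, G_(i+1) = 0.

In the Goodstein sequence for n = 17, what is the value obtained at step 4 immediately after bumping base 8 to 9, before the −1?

G_0 = 17. HB_4(17) = 4^2 + 1. Bump = 26. G_1 = 25.
G_1 = 25. HB_5(25) = 5^2. Bump = 36. G_2 = 35.
G_2 = 35. HB_6(35) = 5·6 + 5. Bump = 40. G_3 = 39.
G_3 = 39. HB_7(39) = 5·7 + 4. Bump = 44. G_4 = 43.
G_4 = 43. HB_8(43) = 5·8 + 3. Bump = 48. G_5 = 47.

48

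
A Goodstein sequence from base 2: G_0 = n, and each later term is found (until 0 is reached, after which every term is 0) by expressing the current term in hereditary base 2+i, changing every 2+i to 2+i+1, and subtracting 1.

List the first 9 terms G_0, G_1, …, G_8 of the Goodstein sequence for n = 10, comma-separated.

G_0 = 10. HB_2(10) = 2^(2 + 1) + 2. Bump = 84. G_1 = 83.
G_1 = 83. HB_3(83) = 3^(3 + 1) + 2. Bump = 1026. G_2 = 1025.
G_2 = 1025. HB_4(1025) = 4^(4 + 1) + 1. Bump = 15626. G_3 = 15625.
G_3 = 15625. HB_5(15625) = 5^(5 + 1). Bump = 279936. G_4 = 279935.
G_4 = 279935. HB_6(279935) = 5·6^6 + 5·6^5 + 5·6^4 + 5·6^3 + 5·6^2 + 5·6 + 5. Bump = 4215755. G_5 = 4215754.
G_5 = 4215754. HB_7(4215754) = 5·7^7 + 5·7^5 + 5·7^4 + 5·7^3 + 5·7^2 + 5·7 + 4. Bump = 84073324. G_6 = 84073323.
G_6 = 84073323. HB_8(84073323) = 5·8^8 + 5·8^5 + 5·8^4 + 5·8^3 + 5·8^2 + 5·8 + 3. Bump = 1937434593. G_7 = 1937434592.
G_7 = 1937434592. HB_9(1937434592) = 5·9^9 + 5·9^5 + 5·9^4 + 5·9^3 + 5·9^2 + 5·9 + 2. Bump = 50000555552. G_8 = 50000555551.

10, 83, 1025, 15625, 279935, 4215754, 84073323, 1937434592, 50000555551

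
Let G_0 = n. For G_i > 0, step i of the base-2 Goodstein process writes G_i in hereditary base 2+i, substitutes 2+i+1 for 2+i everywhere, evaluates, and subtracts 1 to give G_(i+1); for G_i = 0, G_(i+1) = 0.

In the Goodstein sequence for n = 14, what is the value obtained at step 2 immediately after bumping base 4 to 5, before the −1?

G_0 = 14. HB_2(14) = 2^(2 + 1) + 2^2 + 2. Bump = 111. G_1 = 110.
G_1 = 110. HB_3(110) = 3^(3 + 1) + 3^3 + 2. Bump = 1282. G_2 = 1281.
G_2 = 1281. HB_4(1281) = 4^(4 + 1) + 4^4 + 1. Bump = 18751. G_3 = 18750.

18751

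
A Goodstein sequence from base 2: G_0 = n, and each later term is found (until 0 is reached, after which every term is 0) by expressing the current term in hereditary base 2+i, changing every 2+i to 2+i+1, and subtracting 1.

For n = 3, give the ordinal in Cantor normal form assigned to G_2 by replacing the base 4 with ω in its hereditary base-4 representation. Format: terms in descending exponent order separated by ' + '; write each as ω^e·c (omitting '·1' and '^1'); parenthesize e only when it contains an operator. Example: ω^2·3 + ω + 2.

3

(0) 3|_2 = 2 + 1 ↦ 3 + 1|_3 = 4 ⇒ 3
(1) 3|_3 = 3 ↦ 4|_4 = 4 ⇒ 3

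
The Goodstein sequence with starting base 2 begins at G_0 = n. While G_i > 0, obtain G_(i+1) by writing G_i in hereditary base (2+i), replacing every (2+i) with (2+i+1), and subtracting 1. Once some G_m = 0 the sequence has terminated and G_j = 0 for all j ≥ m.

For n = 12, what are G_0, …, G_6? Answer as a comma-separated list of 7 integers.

i=0: 12 = 2^(2 + 1) + 2^2 (b=2); 2→3: 3^(3 + 1) + 3^3 = 108; 108−1 = 107
i=1: 107 = 3^(3 + 1) + 2·3^2 + 2·3 + 2 (b=3); 3→4: 4^(4 + 1) + 2·4^2 + 2·4 + 2 = 1066; 1066−1 = 1065
i=2: 1065 = 4^(4 + 1) + 2·4^2 + 2·4 + 1 (b=4); 4→5: 5^(5 + 1) + 2·5^2 + 2·5 + 1 = 15686; 15686−1 = 15685
i=3: 15685 = 5^(5 + 1) + 2·5^2 + 2·5 (b=5); 5→6: 6^(6 + 1) + 2·6^2 + 2·6 = 280020; 280020−1 = 280019
i=4: 280019 = 6^(6 + 1) + 2·6^2 + 6 + 5 (b=6); 6→7: 7^(7 + 1) + 2·7^2 + 7 + 5 = 5764911; 5764911−1 = 5764910
i=5: 5764910 = 7^(7 + 1) + 2·7^2 + 7 + 4 (b=7); 7→8: 8^(8 + 1) + 2·8^2 + 8 + 4 = 134217868; 134217868−1 = 134217867

12, 107, 1065, 15685, 280019, 5764910, 134217867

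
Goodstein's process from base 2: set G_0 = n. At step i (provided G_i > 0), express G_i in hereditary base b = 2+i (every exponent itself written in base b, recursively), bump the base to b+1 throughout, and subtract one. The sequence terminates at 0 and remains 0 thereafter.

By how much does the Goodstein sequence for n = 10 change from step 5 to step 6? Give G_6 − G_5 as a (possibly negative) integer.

G_0 = 10. HB_2(10) = 2^(2 + 1) + 2. Bump = 84. G_1 = 83.
G_1 = 83. HB_3(83) = 3^(3 + 1) + 2. Bump = 1026. G_2 = 1025.
G_2 = 1025. HB_4(1025) = 4^(4 + 1) + 1. Bump = 15626. G_3 = 15625.
G_3 = 15625. HB_5(15625) = 5^(5 + 1). Bump = 279936. G_4 = 279935.
G_4 = 279935. HB_6(279935) = 5·6^6 + 5·6^5 + 5·6^4 + 5·6^3 + 5·6^2 + 5·6 + 5. Bump = 4215755. G_5 = 4215754.
G_5 = 4215754. HB_7(4215754) = 5·7^7 + 5·7^5 + 5·7^4 + 5·7^3 + 5·7^2 + 5·7 + 4. Bump = 84073324. G_6 = 84073323.

79857569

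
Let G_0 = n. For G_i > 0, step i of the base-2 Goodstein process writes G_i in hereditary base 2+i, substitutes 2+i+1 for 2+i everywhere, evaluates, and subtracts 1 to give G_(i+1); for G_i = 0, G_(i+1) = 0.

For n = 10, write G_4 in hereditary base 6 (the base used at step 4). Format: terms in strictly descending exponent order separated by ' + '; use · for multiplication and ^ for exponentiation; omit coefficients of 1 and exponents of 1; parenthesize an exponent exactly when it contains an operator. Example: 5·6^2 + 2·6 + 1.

5·6^6 + 5·6^5 + 5·6^4 + 5·6^3 + 5·6^2 + 5·6 + 5

(0) 10|_2 = 2^(2 + 1) + 2 ↦ 3^(3 + 1) + 3|_3 = 84 ⇒ 83
(1) 83|_3 = 3^(3 + 1) + 2 ↦ 4^(4 + 1) + 2|_4 = 1026 ⇒ 1025
(2) 1025|_4 = 4^(4 + 1) + 1 ↦ 5^(5 + 1) + 1|_5 = 15626 ⇒ 15625
(3) 15625|_5 = 5^(5 + 1) ↦ 6^(6 + 1)|_6 = 279936 ⇒ 279935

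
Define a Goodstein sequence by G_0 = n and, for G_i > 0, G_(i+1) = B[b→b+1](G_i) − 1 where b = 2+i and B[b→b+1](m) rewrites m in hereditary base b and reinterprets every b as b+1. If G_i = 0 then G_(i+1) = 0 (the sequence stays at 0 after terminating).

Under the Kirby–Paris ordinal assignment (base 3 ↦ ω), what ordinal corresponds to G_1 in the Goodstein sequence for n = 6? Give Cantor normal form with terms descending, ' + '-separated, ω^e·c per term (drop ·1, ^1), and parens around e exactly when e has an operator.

step 0: 6 = 2^2 + 2; sub 3 for 2: 3^3 + 3; = 30; G_1 = 30−1 = 29
step 1: 29 = 3^3 + 2; sub 4 for 3: 4^4 + 2; = 258; G_2 = 258−1 = 257

ω^ω + 2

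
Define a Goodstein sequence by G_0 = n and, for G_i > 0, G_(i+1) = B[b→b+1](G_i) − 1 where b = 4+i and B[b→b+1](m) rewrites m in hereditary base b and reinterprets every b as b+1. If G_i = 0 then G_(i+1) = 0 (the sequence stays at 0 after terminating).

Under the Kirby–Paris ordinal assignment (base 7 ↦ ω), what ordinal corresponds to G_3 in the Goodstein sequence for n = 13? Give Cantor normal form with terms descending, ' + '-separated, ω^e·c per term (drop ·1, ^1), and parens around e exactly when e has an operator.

[0] 13 ≡ 3·4 + 1 (base 4). Lift 5: 16. −1: 15.
[1] 15 ≡ 3·5 (base 5). Lift 6: 18. −1: 17.
[2] 17 ≡ 2·6 + 5 (base 6). Lift 7: 19. −1: 18.
[3] 18 ≡ 2·7 + 4 (base 7). Lift 8: 20. −1: 19.

ω·2 + 4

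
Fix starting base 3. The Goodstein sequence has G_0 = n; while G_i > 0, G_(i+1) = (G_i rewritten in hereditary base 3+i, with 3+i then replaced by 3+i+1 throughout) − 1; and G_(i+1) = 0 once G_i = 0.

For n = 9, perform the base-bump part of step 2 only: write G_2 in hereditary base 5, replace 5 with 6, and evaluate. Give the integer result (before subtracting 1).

[0] 9 ≡ 3^2 (base 3). Lift 4: 16. −1: 15.
[1] 15 ≡ 3·4 + 3 (base 4). Lift 5: 18. −1: 17.
[2] 17 ≡ 3·5 + 2 (base 5). Lift 6: 20. −1: 19.

20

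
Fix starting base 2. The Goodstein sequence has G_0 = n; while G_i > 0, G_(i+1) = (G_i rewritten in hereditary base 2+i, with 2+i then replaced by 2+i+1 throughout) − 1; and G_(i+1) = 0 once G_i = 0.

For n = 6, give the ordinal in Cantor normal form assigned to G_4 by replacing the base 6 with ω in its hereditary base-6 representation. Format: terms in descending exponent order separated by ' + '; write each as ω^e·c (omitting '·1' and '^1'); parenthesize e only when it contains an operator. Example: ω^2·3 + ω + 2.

ω^5·5 + ω^4·5 + ω^3·5 + ω^2·5 + ω·5 + 5

6 —HB2→ 2^2 + 2 —bump→ 3^3 + 3 = 30 —(−1)→ 29
29 —HB3→ 3^3 + 2 —bump→ 4^4 + 2 = 258 —(−1)→ 257
257 —HB4→ 4^4 + 1 —bump→ 5^5 + 1 = 3126 —(−1)→ 3125
3125 —HB5→ 5^5 —bump→ 6^6 = 46656 —(−1)→ 46655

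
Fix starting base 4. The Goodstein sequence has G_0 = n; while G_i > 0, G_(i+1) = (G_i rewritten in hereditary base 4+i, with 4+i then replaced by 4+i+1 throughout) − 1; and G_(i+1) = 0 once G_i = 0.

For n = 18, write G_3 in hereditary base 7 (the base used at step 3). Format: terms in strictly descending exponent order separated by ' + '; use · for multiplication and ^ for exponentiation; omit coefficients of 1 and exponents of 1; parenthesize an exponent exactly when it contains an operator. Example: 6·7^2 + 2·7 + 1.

6·7 + 6

[0] 18 ≡ 4^2 + 2 (base 4). Lift 5: 27. −1: 26.
[1] 26 ≡ 5^2 + 1 (base 5). Lift 6: 37. −1: 36.
[2] 36 ≡ 6^2 (base 6). Lift 7: 49. −1: 48.
[3] 48 ≡ 6·7 + 6 (base 7). Lift 8: 54. −1: 53.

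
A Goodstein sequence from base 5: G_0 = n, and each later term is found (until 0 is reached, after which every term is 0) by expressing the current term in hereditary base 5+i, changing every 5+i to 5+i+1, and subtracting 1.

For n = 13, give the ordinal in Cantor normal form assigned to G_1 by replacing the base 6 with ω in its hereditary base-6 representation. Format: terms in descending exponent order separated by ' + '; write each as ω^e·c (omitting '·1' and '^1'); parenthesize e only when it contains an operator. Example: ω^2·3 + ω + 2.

i=0: 13 = 2·5 + 3 (b=5); 5→6: 2·6 + 3 = 15; 15−1 = 14
i=1: 14 = 2·6 + 2 (b=6); 6→7: 2·7 + 2 = 16; 16−1 = 15

ω·2 + 2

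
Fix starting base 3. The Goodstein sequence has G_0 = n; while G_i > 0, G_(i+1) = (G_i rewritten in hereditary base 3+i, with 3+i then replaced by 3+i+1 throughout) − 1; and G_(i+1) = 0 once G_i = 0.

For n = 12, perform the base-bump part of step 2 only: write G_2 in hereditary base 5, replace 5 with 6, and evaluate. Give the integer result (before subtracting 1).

12 —HB3→ 3^2 + 3 —bump→ 4^2 + 4 = 20 —(−1)→ 19
19 —HB4→ 4^2 + 3 —bump→ 5^2 + 3 = 28 —(−1)→ 27
27 —HB5→ 5^2 + 2 —bump→ 6^2 + 2 = 38 —(−1)→ 37

38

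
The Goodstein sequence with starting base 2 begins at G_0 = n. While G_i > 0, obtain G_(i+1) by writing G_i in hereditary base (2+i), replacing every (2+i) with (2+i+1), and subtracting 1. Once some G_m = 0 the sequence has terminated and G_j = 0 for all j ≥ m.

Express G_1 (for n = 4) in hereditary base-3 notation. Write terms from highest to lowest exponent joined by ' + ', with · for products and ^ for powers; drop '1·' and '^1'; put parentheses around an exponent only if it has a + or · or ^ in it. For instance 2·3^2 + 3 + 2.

2·3^2 + 2·3 + 2

G_0 = 4. HB_2(4) = 2^2. Bump = 27. G_1 = 26.
G_1 = 26. HB_3(26) = 2·3^2 + 2·3 + 2. Bump = 42. G_2 = 41.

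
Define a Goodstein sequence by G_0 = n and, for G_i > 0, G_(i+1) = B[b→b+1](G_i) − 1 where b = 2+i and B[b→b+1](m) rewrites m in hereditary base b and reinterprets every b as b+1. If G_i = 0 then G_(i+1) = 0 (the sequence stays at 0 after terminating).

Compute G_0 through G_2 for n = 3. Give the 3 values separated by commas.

3, 3, 3

i=0: 3 = 2 + 1 (b=2); 2→3: 3 + 1 = 4; 4−1 = 3
i=1: 3 = 3 (b=3); 3→4: 4 = 4; 4−1 = 3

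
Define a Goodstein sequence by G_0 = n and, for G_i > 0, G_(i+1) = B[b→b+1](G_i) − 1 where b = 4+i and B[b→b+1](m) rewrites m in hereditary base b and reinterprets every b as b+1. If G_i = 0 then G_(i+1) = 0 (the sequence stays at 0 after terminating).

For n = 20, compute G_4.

65

(0) 20|_4 = 4^2 + 4 ↦ 5^2 + 5|_5 = 30 ⇒ 29
(1) 29|_5 = 5^2 + 4 ↦ 6^2 + 4|_6 = 40 ⇒ 39
(2) 39|_6 = 6^2 + 3 ↦ 7^2 + 3|_7 = 52 ⇒ 51
(3) 51|_7 = 7^2 + 2 ↦ 8^2 + 2|_8 = 66 ⇒ 65
(4) 65|_8 = 8^2 + 1 ↦ 9^2 + 1|_9 = 82 ⇒ 81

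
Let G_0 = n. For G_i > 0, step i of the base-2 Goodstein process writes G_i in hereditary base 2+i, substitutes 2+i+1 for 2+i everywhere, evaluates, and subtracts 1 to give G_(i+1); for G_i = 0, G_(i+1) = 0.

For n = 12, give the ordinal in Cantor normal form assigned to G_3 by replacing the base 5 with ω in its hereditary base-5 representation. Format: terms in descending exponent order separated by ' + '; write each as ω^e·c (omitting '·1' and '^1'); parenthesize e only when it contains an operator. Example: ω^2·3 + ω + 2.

step 0: 12 = 2^(2 + 1) + 2^2; sub 3 for 2: 3^(3 + 1) + 3^3; = 108; G_1 = 108−1 = 107
step 1: 107 = 3^(3 + 1) + 2·3^2 + 2·3 + 2; sub 4 for 3: 4^(4 + 1) + 2·4^2 + 2·4 + 2; = 1066; G_2 = 1066−1 = 1065
step 2: 1065 = 4^(4 + 1) + 2·4^2 + 2·4 + 1; sub 5 for 4: 5^(5 + 1) + 2·5^2 + 2·5 + 1; = 15686; G_3 = 15686−1 = 15685
step 3: 15685 = 5^(5 + 1) + 2·5^2 + 2·5; sub 6 for 5: 6^(6 + 1) + 2·6^2 + 2·6; = 280020; G_4 = 280020−1 = 280019

ω^(ω + 1) + ω^2·2 + ω·2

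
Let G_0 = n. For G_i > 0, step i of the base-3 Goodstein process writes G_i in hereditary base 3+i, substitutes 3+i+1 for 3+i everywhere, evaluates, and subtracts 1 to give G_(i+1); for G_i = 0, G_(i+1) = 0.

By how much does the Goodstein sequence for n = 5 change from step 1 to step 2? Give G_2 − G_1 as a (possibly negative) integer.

0

step 0: 5 = 3 + 2; sub 4 for 3: 4 + 2; = 6; G_1 = 6−1 = 5
step 1: 5 = 4 + 1; sub 5 for 4: 5 + 1; = 6; G_2 = 6−1 = 5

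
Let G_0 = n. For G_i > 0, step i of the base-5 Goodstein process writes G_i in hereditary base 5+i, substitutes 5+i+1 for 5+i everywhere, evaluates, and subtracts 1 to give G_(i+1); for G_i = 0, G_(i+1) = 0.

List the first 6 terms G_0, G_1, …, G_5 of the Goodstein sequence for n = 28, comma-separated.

28 —HB5→ 5^2 + 3 —bump→ 6^2 + 3 = 39 —(−1)→ 38
38 —HB6→ 6^2 + 2 —bump→ 7^2 + 2 = 51 —(−1)→ 50
50 —HB7→ 7^2 + 1 —bump→ 8^2 + 1 = 65 —(−1)→ 64
64 —HB8→ 8^2 —bump→ 9^2 = 81 —(−1)→ 80
80 —HB9→ 8·9 + 8 —bump→ 8·10 + 8 = 88 —(−1)→ 87

28, 38, 50, 64, 80, 87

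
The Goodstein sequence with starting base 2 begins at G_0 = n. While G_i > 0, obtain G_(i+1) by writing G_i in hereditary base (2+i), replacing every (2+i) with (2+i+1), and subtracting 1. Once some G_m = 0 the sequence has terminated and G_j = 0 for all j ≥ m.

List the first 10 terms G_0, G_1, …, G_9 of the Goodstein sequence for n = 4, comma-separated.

4, 26, 41, 60, 83, 109, 139, 173, 211, 253

[0] 4 ≡ 2^2 (base 2). Lift 3: 27. −1: 26.
[1] 26 ≡ 2·3^2 + 2·3 + 2 (base 3). Lift 4: 42. −1: 41.
[2] 41 ≡ 2·4^2 + 2·4 + 1 (base 4). Lift 5: 61. −1: 60.
[3] 60 ≡ 2·5^2 + 2·5 (base 5). Lift 6: 84. −1: 83.
[4] 83 ≡ 2·6^2 + 6 + 5 (base 6). Lift 7: 110. −1: 109.
[5] 109 ≡ 2·7^2 + 7 + 4 (base 7). Lift 8: 140. −1: 139.
[6] 139 ≡ 2·8^2 + 8 + 3 (base 8). Lift 9: 174. −1: 173.
[7] 173 ≡ 2·9^2 + 9 + 2 (base 9). Lift 10: 212. −1: 211.
[8] 211 ≡ 2·10^2 + 10 + 1 (base 10). Lift 11: 254. −1: 253.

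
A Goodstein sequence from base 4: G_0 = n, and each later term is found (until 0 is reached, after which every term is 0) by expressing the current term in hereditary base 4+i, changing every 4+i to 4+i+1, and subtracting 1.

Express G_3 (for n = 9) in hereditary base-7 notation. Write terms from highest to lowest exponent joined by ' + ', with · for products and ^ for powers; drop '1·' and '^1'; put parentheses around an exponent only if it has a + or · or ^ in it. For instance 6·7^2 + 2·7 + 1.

9 —HB4→ 2·4 + 1 —bump→ 2·5 + 1 = 11 —(−1)→ 10
10 —HB5→ 2·5 —bump→ 2·6 = 12 —(−1)→ 11
11 —HB6→ 6 + 5 —bump→ 7 + 5 = 12 —(−1)→ 11
11 —HB7→ 7 + 4 —bump→ 8 + 4 = 12 —(−1)→ 11

7 + 4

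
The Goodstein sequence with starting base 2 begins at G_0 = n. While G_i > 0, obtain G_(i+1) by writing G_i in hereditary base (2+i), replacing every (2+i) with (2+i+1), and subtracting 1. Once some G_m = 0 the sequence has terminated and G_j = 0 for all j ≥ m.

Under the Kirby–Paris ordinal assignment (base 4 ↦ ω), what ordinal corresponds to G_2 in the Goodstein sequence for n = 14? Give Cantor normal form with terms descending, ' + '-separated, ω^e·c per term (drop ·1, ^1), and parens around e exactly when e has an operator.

14 —HB2→ 2^(2 + 1) + 2^2 + 2 —bump→ 3^(3 + 1) + 3^3 + 3 = 111 —(−1)→ 110
110 —HB3→ 3^(3 + 1) + 3^3 + 2 —bump→ 4^(4 + 1) + 4^4 + 2 = 1282 —(−1)→ 1281

ω^(ω + 1) + ω^ω + 1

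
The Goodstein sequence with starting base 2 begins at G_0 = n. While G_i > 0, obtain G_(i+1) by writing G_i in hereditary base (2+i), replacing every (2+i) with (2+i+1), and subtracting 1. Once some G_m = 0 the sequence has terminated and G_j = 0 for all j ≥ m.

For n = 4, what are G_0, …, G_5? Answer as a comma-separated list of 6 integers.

4, 26, 41, 60, 83, 109

[0] 4 ≡ 2^2 (base 2). Lift 3: 27. −1: 26.
[1] 26 ≡ 2·3^2 + 2·3 + 2 (base 3). Lift 4: 42. −1: 41.
[2] 41 ≡ 2·4^2 + 2·4 + 1 (base 4). Lift 5: 61. −1: 60.
[3] 60 ≡ 2·5^2 + 2·5 (base 5). Lift 6: 84. −1: 83.
[4] 83 ≡ 2·6^2 + 6 + 5 (base 6). Lift 7: 110. −1: 109.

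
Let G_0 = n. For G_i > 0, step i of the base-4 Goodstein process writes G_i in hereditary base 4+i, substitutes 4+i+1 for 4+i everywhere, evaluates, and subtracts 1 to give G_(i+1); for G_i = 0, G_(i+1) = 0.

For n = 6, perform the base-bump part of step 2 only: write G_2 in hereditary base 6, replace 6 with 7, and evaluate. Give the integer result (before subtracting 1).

(0) 6|_4 = 4 + 2 ↦ 5 + 2|_5 = 7 ⇒ 6
(1) 6|_5 = 5 + 1 ↦ 6 + 1|_6 = 7 ⇒ 6
(2) 6|_6 = 6 ↦ 7|_7 = 7 ⇒ 6

7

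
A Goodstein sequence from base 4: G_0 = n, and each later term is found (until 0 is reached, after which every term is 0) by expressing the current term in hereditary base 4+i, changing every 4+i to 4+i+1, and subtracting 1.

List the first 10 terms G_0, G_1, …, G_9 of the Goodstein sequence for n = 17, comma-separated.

[0] 17 ≡ 4^2 + 1 (base 4). Lift 5: 26. −1: 25.
[1] 25 ≡ 5^2 (base 5). Lift 6: 36. −1: 35.
[2] 35 ≡ 5·6 + 5 (base 6). Lift 7: 40. −1: 39.
[3] 39 ≡ 5·7 + 4 (base 7). Lift 8: 44. −1: 43.
[4] 43 ≡ 5·8 + 3 (base 8). Lift 9: 48. −1: 47.
[5] 47 ≡ 5·9 + 2 (base 9). Lift 10: 52. −1: 51.
[6] 51 ≡ 5·10 + 1 (base 10). Lift 11: 56. −1: 55.
[7] 55 ≡ 5·11 (base 11). Lift 12: 60. −1: 59.
[8] 59 ≡ 4·12 + 11 (base 12). Lift 13: 63. −1: 62.

17, 25, 35, 39, 43, 47, 51, 55, 59, 62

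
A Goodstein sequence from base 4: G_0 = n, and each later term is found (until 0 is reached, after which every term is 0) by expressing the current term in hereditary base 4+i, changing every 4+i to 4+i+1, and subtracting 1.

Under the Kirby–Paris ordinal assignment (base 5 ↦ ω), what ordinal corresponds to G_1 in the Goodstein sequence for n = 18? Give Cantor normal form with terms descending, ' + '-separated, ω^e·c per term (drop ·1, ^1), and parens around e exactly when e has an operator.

ω^2 + 1

base 4: 18 = 4^2 + 2; at 5: 5^2 + 2 = 27; next = 26
base 5: 26 = 5^2 + 1; at 6: 6^2 + 1 = 37; next = 36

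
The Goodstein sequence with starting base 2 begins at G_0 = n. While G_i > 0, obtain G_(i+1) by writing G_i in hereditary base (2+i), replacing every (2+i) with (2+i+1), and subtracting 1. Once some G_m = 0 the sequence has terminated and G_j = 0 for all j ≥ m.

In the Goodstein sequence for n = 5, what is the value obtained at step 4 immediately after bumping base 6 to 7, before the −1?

1198

step 0: 5 = 2^2 + 1; sub 3 for 2: 3^3 + 1; = 28; G_1 = 28−1 = 27
step 1: 27 = 3^3; sub 4 for 3: 4^4; = 256; G_2 = 256−1 = 255
step 2: 255 = 3·4^3 + 3·4^2 + 3·4 + 3; sub 5 for 4: 3·5^3 + 3·5^2 + 3·5 + 3; = 468; G_3 = 468−1 = 467
step 3: 467 = 3·5^3 + 3·5^2 + 3·5 + 2; sub 6 for 5: 3·6^3 + 3·6^2 + 3·6 + 2; = 776; G_4 = 776−1 = 775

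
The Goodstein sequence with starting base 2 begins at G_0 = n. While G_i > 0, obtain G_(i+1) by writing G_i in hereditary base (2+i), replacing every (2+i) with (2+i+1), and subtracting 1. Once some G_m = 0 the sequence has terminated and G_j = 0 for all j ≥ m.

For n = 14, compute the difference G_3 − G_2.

[0] 14 ≡ 2^(2 + 1) + 2^2 + 2 (base 2). Lift 3: 111. −1: 110.
[1] 110 ≡ 3^(3 + 1) + 3^3 + 2 (base 3). Lift 4: 1282. −1: 1281.
[2] 1281 ≡ 4^(4 + 1) + 4^4 + 1 (base 4). Lift 5: 18751. −1: 18750.

17469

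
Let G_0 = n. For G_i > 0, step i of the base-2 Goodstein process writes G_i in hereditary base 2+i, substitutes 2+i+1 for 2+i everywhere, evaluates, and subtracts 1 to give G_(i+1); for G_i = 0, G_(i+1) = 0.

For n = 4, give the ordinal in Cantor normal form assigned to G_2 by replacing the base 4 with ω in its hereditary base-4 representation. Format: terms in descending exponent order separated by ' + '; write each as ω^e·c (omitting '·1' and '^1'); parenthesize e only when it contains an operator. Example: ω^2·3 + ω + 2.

(0) 4|_2 = 2^2 ↦ 3^3|_3 = 27 ⇒ 26
(1) 26|_3 = 2·3^2 + 2·3 + 2 ↦ 2·4^2 + 2·4 + 2|_4 = 42 ⇒ 41
(2) 41|_4 = 2·4^2 + 2·4 + 1 ↦ 2·5^2 + 2·5 + 1|_5 = 61 ⇒ 60

ω^2·2 + ω·2 + 1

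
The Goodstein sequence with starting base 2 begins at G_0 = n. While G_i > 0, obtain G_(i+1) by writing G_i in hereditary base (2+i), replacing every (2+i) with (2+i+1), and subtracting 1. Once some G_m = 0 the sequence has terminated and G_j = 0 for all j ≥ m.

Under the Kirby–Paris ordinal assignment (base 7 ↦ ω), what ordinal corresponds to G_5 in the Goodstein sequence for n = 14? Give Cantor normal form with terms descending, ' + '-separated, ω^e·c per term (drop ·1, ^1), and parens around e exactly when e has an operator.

ω^(ω + 1) + ω^5·5 + ω^4·5 + ω^3·5 + ω^2·5 + ω·5 + 4

base 2: 14 = 2^(2 + 1) + 2^2 + 2; at 3: 3^(3 + 1) + 3^3 + 3 = 111; next = 110
base 3: 110 = 3^(3 + 1) + 3^3 + 2; at 4: 4^(4 + 1) + 4^4 + 2 = 1282; next = 1281
base 4: 1281 = 4^(4 + 1) + 4^4 + 1; at 5: 5^(5 + 1) + 5^5 + 1 = 18751; next = 18750
base 5: 18750 = 5^(5 + 1) + 5^5; at 6: 6^(6 + 1) + 6^6 = 326592; next = 326591
base 6: 326591 = 6^(6 + 1) + 5·6^5 + 5·6^4 + 5·6^3 + 5·6^2 + 5·6 + 5; at 7: 7^(7 + 1) + 5·7^5 + 5·7^4 + 5·7^3 + 5·7^2 + 5·7 + 5 = 5862841; next = 5862840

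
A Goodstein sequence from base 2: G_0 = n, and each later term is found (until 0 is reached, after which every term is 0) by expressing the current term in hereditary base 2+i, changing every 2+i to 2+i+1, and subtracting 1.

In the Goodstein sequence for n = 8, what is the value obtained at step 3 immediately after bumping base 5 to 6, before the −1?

93396

i=0: 8 = 2^(2 + 1) (b=2); 2→3: 3^(3 + 1) = 81; 81−1 = 80
i=1: 80 = 2·3^3 + 2·3^2 + 2·3 + 2 (b=3); 3→4: 2·4^4 + 2·4^2 + 2·4 + 2 = 554; 554−1 = 553
i=2: 553 = 2·4^4 + 2·4^2 + 2·4 + 1 (b=4); 4→5: 2·5^5 + 2·5^2 + 2·5 + 1 = 6311; 6311−1 = 6310
i=3: 6310 = 2·5^5 + 2·5^2 + 2·5 (b=5); 5→6: 2·6^6 + 2·6^2 + 2·6 = 93396; 93396−1 = 93395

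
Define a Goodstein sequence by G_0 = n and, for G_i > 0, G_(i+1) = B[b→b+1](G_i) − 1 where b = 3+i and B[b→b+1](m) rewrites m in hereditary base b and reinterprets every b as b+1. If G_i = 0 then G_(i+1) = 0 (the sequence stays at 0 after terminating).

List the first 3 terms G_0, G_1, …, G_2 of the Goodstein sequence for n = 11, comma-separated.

11, 17, 25

11 —HB3→ 3^2 + 2 —bump→ 4^2 + 2 = 18 —(−1)→ 17
17 —HB4→ 4^2 + 1 —bump→ 5^2 + 1 = 26 —(−1)→ 25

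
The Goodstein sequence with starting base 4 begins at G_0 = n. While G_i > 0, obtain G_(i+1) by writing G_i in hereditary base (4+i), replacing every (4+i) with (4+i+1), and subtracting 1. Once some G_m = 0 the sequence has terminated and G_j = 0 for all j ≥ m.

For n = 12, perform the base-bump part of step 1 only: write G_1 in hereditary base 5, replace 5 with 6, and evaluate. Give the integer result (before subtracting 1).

16

G_0 = 12. HB_4(12) = 3·4. Bump = 15. G_1 = 14.
G_1 = 14. HB_5(14) = 2·5 + 4. Bump = 16. G_2 = 15.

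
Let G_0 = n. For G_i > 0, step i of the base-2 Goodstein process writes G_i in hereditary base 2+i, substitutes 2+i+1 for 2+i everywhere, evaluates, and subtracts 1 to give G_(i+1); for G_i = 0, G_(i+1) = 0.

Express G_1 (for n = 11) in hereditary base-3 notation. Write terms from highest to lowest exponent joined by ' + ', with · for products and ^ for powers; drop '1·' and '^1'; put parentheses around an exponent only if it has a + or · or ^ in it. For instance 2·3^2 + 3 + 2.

G_0 = 11. HB_2(11) = 2^(2 + 1) + 2 + 1. Bump = 85. G_1 = 84.
G_1 = 84. HB_3(84) = 3^(3 + 1) + 3. Bump = 1028. G_2 = 1027.

3^(3 + 1) + 3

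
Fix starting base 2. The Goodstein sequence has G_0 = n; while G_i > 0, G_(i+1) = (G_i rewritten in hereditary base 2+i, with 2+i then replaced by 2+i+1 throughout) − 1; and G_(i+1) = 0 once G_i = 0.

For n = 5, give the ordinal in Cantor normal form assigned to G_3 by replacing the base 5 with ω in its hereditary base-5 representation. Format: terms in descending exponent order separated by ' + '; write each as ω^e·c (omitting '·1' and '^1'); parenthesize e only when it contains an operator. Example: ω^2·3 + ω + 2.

5 —HB2→ 2^2 + 1 —bump→ 3^3 + 1 = 28 —(−1)→ 27
27 —HB3→ 3^3 —bump→ 4^4 = 256 —(−1)→ 255
255 —HB4→ 3·4^3 + 3·4^2 + 3·4 + 3 —bump→ 3·5^3 + 3·5^2 + 3·5 + 3 = 468 —(−1)→ 467

ω^3·3 + ω^2·3 + ω·3 + 2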